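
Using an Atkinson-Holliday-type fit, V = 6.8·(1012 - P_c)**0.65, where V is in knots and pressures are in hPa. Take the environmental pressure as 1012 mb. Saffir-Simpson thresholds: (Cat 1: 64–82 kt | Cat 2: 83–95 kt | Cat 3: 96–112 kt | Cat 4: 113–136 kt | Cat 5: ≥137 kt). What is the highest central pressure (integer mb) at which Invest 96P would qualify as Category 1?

980 mb

Category 1 begins at V = 64 kt.
Required ΔP = (64/6.8)^(1/0.65) = 9.412^1.538 ≈ 31.47 mb.
P_c ≤ 1012 − 31.47 = 980.53, so the highest integer P_c is 980 mb.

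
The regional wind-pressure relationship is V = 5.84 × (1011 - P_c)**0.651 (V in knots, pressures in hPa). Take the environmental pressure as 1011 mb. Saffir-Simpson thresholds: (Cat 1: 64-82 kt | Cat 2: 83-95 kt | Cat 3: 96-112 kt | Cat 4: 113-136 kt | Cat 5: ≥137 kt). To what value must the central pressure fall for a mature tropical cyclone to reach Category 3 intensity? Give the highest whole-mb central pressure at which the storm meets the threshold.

937 mb

Category 3 begins at V = 96 kt.
Required ΔP = (96/5.84)^(1/0.651) = 16.438^1.536 ≈ 73.74 mb.
P_c ≤ 1011 − 73.74 = 937.26, so the highest integer P_c is 937 mb.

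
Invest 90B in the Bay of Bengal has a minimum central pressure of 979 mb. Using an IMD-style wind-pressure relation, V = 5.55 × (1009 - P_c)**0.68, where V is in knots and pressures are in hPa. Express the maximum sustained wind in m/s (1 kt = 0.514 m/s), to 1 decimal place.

28.8 m/s

ΔP = 1009 − 979 = 30 mb.
V ≈ 5.55 × 30^0.68 = 5.55 × 10.103 ≈ 56.071 kt.
56.071 × 0.514 ≈ 28.82 m/s → 28.8 m/s.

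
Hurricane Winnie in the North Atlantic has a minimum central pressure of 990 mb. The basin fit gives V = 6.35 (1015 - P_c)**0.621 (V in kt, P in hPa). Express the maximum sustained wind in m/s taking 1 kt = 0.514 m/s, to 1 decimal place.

ΔP = 1015 − 990 = 25 mb.
V ≈ 6.35 × 25^0.621 = 6.35 × 7.381 ≈ 46.870 kt.
46.870 × 0.514 ≈ 24.09 m/s → 24.1 m/s.

24.1 m/s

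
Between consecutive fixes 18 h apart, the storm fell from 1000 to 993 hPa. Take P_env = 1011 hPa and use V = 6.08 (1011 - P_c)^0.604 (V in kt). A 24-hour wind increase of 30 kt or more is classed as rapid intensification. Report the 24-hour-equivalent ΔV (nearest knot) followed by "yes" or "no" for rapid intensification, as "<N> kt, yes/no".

12 kt, no

V₁: ΔP = 11, V ≈ 6.08 × 11^0.604 ≈ 25.88 kt.
V₂: ΔP = 18, V ≈ 6.08 × 18^0.604 ≈ 34.84 kt.
ΔV over 18 h = 8.96 kt → 24 h equivalent = 8.96 × 24/18 ≈ 11.95 kt.
12 kt < 30 kt ⇒ not rapid intensification.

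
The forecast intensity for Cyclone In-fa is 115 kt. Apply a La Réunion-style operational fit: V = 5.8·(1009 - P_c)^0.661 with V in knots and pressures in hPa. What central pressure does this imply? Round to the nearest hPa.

917 hPa

ΔP = (V / 5.8)^(1/0.661) = (115/5.8)^1.513.
115/5.8 = 19.828; 19.828^1.513 ≈ 91.75 hPa.
P_c = 1009 − 91.75 = 917.25 ≈ 917 hPa.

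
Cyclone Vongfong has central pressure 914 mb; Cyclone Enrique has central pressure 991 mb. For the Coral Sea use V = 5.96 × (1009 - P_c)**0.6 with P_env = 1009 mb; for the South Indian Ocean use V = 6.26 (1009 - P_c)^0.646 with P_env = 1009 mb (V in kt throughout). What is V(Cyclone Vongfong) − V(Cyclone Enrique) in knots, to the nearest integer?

Cyclone Vongfong: ΔP = 95; V ≈ 5.96 × 95^0.6 ≈ 91.60 kt.
Cyclone Enrique: ΔP = 18; V ≈ 6.26 × 18^0.646 ≈ 40.50 kt.
Difference ≈ 91.60 − 40.50 = 51.10 → 51 kt.

51 kt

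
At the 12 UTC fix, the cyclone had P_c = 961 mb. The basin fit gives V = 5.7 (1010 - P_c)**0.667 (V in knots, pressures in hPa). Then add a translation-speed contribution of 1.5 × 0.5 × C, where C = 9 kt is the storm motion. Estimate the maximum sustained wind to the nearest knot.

ΔP = 1010 − 961 = 49 mb.
49^0.667 ≈ 13.408.
V ≈ 5.7 × 13.408 ≈ 76.4 kt.
Translation term: 1.5 × 0.5 × 9 = 6.75 kt.
Corrected V ≈ 83.15 kt → 83 kt.

83 kt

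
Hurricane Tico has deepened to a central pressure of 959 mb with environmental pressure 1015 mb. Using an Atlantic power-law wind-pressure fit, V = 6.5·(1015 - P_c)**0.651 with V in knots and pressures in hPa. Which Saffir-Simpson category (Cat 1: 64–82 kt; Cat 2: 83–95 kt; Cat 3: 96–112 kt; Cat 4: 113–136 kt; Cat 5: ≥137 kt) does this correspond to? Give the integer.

2

ΔP = 1015 − 959 = 56 mb.
V ≈ 6.5 × 56^0.651 = 6.5 × 13.74 ≈ 89 kt.
89 kt falls in the Category 2 band.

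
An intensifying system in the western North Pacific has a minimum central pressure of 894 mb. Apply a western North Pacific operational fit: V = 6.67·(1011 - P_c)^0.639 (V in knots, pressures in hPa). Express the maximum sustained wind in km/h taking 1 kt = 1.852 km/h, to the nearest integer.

ΔP = 1011 − 894 = 117 mb.
V ≈ 6.67 × 117^0.639 = 6.67 × 20.969 ≈ 139.861 kt.
139.861 × 1.852 ≈ 259.02 km/h → 259 km/h.

259 km/h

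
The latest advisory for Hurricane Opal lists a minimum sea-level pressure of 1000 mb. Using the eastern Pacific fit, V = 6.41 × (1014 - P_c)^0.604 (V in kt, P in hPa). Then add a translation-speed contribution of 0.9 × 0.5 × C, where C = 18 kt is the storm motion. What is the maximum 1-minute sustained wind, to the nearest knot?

ΔP = 1014 − 1000 = 14 mb.
14^0.604 ≈ 4.923.
V ≈ 6.41 × 4.923 ≈ 31.6 kt.
Translation term: 0.9 × 0.5 × 18 = 8.1 kt.
Corrected V ≈ 39.7 kt → 40 kt.

40 kt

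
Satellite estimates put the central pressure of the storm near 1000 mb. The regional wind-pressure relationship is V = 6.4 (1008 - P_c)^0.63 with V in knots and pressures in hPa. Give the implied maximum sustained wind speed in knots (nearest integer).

ΔP = 1008 − 1000 = 8 mb.
8^0.63 ≈ 3.706.
V ≈ 6.4 × 3.706 ≈ 23.7 kt.

24 kt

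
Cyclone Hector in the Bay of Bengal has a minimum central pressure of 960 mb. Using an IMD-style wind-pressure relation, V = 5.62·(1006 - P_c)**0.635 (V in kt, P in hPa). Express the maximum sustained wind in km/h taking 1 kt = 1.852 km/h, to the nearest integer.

ΔP = 1006 − 960 = 46 mb.
V ≈ 5.62 × 46^0.635 = 5.62 × 11.372 ≈ 63.913 kt.
63.913 × 1.852 ≈ 118.37 km/h → 118 km/h.

118 km/h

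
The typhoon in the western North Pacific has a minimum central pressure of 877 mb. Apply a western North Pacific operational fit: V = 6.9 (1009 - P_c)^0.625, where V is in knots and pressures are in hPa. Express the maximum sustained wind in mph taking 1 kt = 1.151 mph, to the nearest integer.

ΔP = 1009 − 877 = 132 mb.
V ≈ 6.9 × 132^0.625 = 6.9 × 21.152 ≈ 145.951 kt.
145.951 × 1.151 ≈ 167.99 mph → 168 mph.

168 mph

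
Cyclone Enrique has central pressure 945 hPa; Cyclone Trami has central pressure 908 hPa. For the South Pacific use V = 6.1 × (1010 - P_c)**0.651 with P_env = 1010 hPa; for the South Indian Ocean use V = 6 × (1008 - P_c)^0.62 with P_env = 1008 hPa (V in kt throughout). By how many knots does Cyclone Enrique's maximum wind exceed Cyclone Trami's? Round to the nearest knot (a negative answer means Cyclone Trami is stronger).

Cyclone Enrique: ΔP = 65; V ≈ 6.1 × 65^0.651 ≈ 92.37 kt.
Cyclone Trami: ΔP = 100; V ≈ 6 × 100^0.62 ≈ 104.27 kt.
Difference ≈ 92.37 − 104.27 = -11.90 → -12 kt.

-12 kt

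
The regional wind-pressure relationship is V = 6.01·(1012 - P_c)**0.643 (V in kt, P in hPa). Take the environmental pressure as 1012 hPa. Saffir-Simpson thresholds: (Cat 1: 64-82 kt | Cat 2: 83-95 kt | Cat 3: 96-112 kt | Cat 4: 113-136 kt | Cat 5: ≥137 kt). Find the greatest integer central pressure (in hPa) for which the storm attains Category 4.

916 hPa

Category 4 begins at V = 113 kt.
Required ΔP = (113/6.01)^(1/0.643) = 18.802^1.555 ≈ 95.86 hPa.
P_c ≤ 1012 − 95.86 = 916.14, so the highest integer P_c is 916 hPa.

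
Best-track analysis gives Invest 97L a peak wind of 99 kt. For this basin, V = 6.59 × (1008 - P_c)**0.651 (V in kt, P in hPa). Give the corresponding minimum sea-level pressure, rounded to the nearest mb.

ΔP = (V / 6.59)^(1/0.651) = (99/6.59)^1.536.
99/6.59 = 15.023; 15.023^1.536 ≈ 64.21 mb.
P_c = 1008 − 64.21 = 943.79 ≈ 944 mb.

944 mb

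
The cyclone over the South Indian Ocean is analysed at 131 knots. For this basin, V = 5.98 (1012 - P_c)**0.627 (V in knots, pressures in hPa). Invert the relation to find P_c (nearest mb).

875 mb

ΔP = (V / 5.98)^(1/0.627) = (131/5.98)^1.595.
131/5.98 = 21.906; 21.906^1.595 ≈ 137.43 mb.
P_c = 1012 − 137.43 = 874.57 ≈ 875 mb.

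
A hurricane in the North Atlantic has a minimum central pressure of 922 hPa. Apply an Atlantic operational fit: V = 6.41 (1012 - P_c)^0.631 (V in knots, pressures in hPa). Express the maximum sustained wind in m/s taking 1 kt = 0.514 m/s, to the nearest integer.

ΔP = 1012 − 922 = 90 hPa.
V ≈ 6.41 × 90^0.631 = 6.41 × 17.105 ≈ 109.644 kt.
109.644 × 0.514 ≈ 56.36 m/s → 56 m/s.

56 m/s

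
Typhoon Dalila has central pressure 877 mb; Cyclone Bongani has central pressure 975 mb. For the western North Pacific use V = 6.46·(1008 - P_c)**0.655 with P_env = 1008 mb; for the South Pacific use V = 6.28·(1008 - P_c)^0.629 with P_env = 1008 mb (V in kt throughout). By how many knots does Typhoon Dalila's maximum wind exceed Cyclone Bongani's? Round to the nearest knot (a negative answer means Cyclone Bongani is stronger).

101 kt

Typhoon Dalila: ΔP = 131; V ≈ 6.46 × 131^0.655 ≈ 157.41 kt.
Cyclone Bongani: ΔP = 33; V ≈ 6.28 × 33^0.629 ≈ 56.64 kt.
Difference ≈ 157.41 − 56.64 = 100.77 → 101 kt.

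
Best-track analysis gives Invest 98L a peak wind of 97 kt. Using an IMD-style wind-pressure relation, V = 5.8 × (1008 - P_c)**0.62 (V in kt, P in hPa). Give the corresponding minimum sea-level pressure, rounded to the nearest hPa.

ΔP = (V / 5.8)^(1/0.62) = (97/5.8)^1.613.
97/5.8 = 16.724; 16.724^1.613 ≈ 94.00 hPa.
P_c = 1008 − 94.00 = 914.00 ≈ 914 hPa.

914 hPa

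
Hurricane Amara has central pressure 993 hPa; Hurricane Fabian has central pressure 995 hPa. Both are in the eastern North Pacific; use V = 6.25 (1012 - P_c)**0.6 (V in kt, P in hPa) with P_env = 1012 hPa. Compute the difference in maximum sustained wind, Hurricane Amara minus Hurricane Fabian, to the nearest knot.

Hurricane Amara: ΔP = 19; V ≈ 6.25 × 19^0.6 ≈ 36.57 kt.
Hurricane Fabian: ΔP = 17; V ≈ 6.25 × 17^0.6 ≈ 34.21 kt.
Difference ≈ 36.57 − 34.21 = 2.36 → 2 kt.

2 kt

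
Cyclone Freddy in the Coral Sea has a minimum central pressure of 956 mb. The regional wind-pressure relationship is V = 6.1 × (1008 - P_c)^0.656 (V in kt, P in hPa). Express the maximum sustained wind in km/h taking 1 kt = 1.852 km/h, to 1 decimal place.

ΔP = 1008 − 956 = 52 mb.
V ≈ 6.1 × 52^0.656 = 6.1 × 13.357 ≈ 81.476 kt.
81.476 × 1.852 ≈ 150.89 km/h → 150.9 km/h.

150.9 km/h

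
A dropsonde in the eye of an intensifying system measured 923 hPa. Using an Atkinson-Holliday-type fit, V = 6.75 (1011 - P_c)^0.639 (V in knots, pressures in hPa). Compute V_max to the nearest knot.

ΔP = 1011 − 923 = 88 hPa.
88^0.639 ≈ 17.479.
V ≈ 6.75 × 17.479 ≈ 118.0 kt.

118 kt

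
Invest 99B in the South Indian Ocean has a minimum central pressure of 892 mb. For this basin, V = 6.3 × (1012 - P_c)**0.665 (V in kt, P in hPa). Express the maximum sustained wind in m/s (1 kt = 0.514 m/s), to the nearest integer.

ΔP = 1012 − 892 = 120 mb.
V ≈ 6.3 × 120^0.665 = 6.3 × 24.135 ≈ 152.053 kt.
152.053 × 0.514 ≈ 78.16 m/s → 78 m/s.

78 m/s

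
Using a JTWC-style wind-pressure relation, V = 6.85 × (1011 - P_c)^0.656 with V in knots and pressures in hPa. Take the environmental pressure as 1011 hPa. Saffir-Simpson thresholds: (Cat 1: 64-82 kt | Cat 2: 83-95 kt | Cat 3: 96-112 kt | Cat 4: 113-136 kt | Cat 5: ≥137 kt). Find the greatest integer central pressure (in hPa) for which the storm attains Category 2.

966 hPa

Category 2 begins at V = 83 kt.
Required ΔP = (83/6.85)^(1/0.656) = 12.117^1.524 ≈ 44.82 hPa.
P_c ≤ 1011 − 44.82 = 966.18, so the highest integer P_c is 966 hPa.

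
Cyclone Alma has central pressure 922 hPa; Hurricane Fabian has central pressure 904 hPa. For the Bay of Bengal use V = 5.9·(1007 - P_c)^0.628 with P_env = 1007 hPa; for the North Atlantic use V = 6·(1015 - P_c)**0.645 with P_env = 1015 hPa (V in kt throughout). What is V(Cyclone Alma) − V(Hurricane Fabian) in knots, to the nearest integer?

Cyclone Alma: ΔP = 85; V ≈ 5.9 × 85^0.628 ≈ 96.06 kt.
Hurricane Fabian: ΔP = 111; V ≈ 6 × 111^0.645 ≈ 125.14 kt.
Difference ≈ 96.06 − 125.14 = -29.08 → -29 kt.

-29 kt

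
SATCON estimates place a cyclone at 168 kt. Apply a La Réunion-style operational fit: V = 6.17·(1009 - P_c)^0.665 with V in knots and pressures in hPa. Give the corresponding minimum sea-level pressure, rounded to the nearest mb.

ΔP = (V / 6.17)^(1/0.665) = (168/6.17)^1.504.
168/6.17 = 27.229; 27.229^1.504 ≈ 143.86 mb.
P_c = 1009 − 143.86 = 865.14 ≈ 865 mb.

865 mb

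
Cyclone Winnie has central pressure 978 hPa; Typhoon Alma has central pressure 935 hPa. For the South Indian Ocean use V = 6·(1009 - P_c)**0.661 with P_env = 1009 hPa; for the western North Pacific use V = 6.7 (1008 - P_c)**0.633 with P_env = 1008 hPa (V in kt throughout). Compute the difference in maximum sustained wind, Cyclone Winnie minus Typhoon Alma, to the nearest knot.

Cyclone Winnie: ΔP = 31; V ≈ 6 × 31^0.661 ≈ 58.07 kt.
Typhoon Alma: ΔP = 73; V ≈ 6.7 × 73^0.633 ≈ 101.29 kt.
Difference ≈ 58.07 − 101.29 = -43.22 → -43 kt.

-43 kt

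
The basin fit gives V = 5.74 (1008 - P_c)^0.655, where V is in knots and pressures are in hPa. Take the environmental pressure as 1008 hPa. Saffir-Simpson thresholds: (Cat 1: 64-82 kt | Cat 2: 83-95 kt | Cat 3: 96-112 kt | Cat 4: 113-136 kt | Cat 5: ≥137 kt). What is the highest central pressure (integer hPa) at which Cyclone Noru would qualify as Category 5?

881 hPa

Category 5 begins at V = 137 kt.
Required ΔP = (137/5.74)^(1/0.655) = 23.868^1.527 ≈ 126.92 hPa.
P_c ≤ 1008 − 126.92 = 881.08, so the highest integer P_c is 881 hPa.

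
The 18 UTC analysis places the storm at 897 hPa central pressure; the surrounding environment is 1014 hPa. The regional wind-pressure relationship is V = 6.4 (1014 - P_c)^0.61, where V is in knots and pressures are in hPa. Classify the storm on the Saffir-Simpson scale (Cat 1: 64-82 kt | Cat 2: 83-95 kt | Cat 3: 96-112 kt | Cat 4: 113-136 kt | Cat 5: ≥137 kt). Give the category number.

ΔP = 1014 − 897 = 117 hPa.
V ≈ 6.4 × 117^0.61 = 6.4 × 18.26 ≈ 117 kt.
117 kt falls in the Category 4 band.

4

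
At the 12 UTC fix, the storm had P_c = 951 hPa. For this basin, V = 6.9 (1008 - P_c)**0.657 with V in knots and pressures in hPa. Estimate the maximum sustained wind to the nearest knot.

98 kt

ΔP = 1008 − 951 = 57 hPa.
57^0.657 ≈ 14.243.
V ≈ 6.9 × 14.243 ≈ 98.3 kt.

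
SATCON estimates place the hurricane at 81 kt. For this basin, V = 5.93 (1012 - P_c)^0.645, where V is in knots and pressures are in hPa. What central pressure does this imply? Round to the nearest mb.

ΔP = (V / 5.93)^(1/0.645) = (81/5.93)^1.550.
81/5.93 = 13.659; 13.659^1.550 ≈ 57.59 mb.
P_c = 1012 − 57.59 = 954.41 ≈ 954 mb.

954 mb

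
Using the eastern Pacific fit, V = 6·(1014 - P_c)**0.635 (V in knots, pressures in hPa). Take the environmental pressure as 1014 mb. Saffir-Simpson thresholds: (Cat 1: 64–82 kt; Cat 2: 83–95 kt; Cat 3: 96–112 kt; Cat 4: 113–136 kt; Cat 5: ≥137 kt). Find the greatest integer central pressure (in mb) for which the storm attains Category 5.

876 mb

Category 5 begins at V = 137 kt.
Required ΔP = (137/6)^(1/0.635) = 22.833^1.575 ≈ 137.87 mb.
P_c ≤ 1014 − 137.87 = 876.13, so the highest integer P_c is 876 mb.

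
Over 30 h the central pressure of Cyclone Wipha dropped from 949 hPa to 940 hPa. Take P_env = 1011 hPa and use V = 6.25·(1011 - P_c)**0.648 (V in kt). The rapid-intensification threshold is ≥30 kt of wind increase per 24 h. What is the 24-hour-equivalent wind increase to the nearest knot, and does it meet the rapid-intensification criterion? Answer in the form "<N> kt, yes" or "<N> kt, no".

V₁: ΔP = 62, V ≈ 6.25 × 62^0.648 ≈ 90.65 kt.
V₂: ΔP = 71, V ≈ 6.25 × 71^0.648 ≈ 98.97 kt.
ΔV over 30 h = 8.32 kt → 24 h equivalent = 8.32 × 24/30 ≈ 6.66 kt.
7 kt < 30 kt ⇒ not rapid intensification.

7 kt, no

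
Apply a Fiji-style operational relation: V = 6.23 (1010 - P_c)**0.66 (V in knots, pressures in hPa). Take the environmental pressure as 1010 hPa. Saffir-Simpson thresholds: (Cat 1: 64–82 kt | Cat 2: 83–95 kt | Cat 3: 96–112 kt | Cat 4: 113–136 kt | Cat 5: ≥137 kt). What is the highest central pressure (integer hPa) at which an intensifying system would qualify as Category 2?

959 hPa

Category 2 begins at V = 83 kt.
Required ΔP = (83/6.23)^(1/0.66) = 13.323^1.515 ≈ 50.57 hPa.
P_c ≤ 1010 − 50.57 = 959.43, so the highest integer P_c is 959 hPa.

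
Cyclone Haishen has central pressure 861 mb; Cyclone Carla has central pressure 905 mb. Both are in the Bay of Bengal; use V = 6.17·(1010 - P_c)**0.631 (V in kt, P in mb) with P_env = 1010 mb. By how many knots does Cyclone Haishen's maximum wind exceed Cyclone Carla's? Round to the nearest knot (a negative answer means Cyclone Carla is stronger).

29 kt

Cyclone Haishen: ΔP = 149; V ≈ 6.17 × 149^0.631 ≈ 145.07 kt.
Cyclone Carla: ΔP = 105; V ≈ 6.17 × 105^0.631 ≈ 116.32 kt.
Difference ≈ 145.07 − 116.32 = 28.75 → 29 kt.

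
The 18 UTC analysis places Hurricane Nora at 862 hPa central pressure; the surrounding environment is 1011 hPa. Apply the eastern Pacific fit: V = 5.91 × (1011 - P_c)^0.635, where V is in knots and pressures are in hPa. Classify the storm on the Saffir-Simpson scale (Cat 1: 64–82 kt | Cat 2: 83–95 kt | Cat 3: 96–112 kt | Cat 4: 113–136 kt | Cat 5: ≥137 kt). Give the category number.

5

ΔP = 1011 − 862 = 149 hPa.
V ≈ 5.91 × 149^0.635 = 5.91 × 23.99 ≈ 142 kt.
142 kt falls in the Category 5 band.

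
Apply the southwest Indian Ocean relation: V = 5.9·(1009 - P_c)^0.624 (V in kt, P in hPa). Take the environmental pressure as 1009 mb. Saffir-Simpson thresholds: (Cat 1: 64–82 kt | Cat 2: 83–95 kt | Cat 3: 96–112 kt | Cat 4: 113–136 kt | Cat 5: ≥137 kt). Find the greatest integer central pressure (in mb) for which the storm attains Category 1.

963 mb

Category 1 begins at V = 64 kt.
Required ΔP = (64/5.9)^(1/0.624) = 10.847^1.603 ≈ 45.62 mb.
P_c ≤ 1009 − 45.62 = 963.38, so the highest integer P_c is 963 mb.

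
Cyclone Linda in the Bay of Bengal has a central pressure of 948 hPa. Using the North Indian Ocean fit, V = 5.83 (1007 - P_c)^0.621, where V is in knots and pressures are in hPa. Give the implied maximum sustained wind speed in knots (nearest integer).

73 kt

ΔP = 1007 − 948 = 59 hPa.
59^0.621 ≈ 12.581.
V ≈ 5.83 × 12.581 ≈ 73.3 kt.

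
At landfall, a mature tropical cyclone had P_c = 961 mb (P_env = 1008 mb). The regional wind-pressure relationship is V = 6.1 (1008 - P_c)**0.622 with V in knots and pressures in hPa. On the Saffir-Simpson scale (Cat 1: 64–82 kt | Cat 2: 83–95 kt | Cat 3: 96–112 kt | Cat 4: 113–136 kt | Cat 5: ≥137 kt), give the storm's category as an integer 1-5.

ΔP = 1008 − 961 = 47 mb.
V ≈ 6.1 × 47^0.622 = 6.1 × 10.97 ≈ 67 kt.
67 kt falls in the Category 1 band.

1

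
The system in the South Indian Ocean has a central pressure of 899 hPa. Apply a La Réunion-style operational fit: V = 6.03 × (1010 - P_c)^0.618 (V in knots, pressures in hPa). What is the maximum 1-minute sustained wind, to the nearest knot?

111 kt

ΔP = 1010 − 899 = 111 hPa.
111^0.618 ≈ 18.366.
V ≈ 6.03 × 18.366 ≈ 110.7 kt.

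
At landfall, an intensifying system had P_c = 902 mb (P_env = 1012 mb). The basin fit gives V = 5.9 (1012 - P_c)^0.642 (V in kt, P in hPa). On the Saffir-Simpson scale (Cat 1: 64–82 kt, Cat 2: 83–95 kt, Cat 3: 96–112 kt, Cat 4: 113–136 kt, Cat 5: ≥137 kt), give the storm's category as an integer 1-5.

ΔP = 1012 − 902 = 110 mb.
V ≈ 5.9 × 110^0.642 = 5.9 × 20.44 ≈ 121 kt.
121 kt falls in the Category 4 band.

4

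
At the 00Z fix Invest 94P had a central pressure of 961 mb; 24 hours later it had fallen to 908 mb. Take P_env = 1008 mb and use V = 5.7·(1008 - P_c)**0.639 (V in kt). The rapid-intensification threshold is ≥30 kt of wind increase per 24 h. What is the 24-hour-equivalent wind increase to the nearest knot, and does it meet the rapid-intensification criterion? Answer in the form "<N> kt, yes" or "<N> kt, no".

V₁: ΔP = 47, V ≈ 5.7 × 47^0.639 ≈ 66.73 kt.
V₂: ΔP = 100, V ≈ 5.7 × 100^0.639 ≈ 108.11 kt.
ΔV over 24 h = 41.38 kt → 24 h equivalent = 41.38 × 24/24 ≈ 41.38 kt.
41 kt ≥ 30 kt ⇒ rapid intensification.

41 kt, yes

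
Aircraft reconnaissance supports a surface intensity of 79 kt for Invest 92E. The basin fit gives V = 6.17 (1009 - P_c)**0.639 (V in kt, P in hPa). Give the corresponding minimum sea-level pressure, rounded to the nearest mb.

ΔP = (V / 6.17)^(1/0.639) = (79/6.17)^1.565.
79/6.17 = 12.804; 12.804^1.565 ≈ 54.07 mb.
P_c = 1009 − 54.07 = 954.93 ≈ 955 mb.

955 mb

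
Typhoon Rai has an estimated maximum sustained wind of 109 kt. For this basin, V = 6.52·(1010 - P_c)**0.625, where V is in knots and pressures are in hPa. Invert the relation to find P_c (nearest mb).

ΔP = (V / 6.52)^(1/0.625) = (109/6.52)^1.600.
109/6.52 = 16.718; 16.718^1.600 ≈ 90.59 mb.
P_c = 1010 − 90.59 = 919.41 ≈ 919 mb.

919 mb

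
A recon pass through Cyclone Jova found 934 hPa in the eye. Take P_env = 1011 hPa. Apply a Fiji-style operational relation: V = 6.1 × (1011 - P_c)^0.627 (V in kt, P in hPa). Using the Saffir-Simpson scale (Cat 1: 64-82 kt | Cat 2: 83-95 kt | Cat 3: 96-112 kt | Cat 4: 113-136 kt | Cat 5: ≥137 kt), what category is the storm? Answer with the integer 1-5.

2

ΔP = 1011 − 934 = 77 hPa.
V ≈ 6.1 × 77^0.627 = 6.1 × 15.23 ≈ 93 kt.
93 kt falls in the Category 2 band.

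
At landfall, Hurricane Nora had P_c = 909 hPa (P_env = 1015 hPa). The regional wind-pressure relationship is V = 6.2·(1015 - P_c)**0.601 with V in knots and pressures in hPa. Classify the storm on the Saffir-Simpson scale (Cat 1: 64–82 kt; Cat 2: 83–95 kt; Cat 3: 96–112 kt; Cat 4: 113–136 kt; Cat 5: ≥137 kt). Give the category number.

3

ΔP = 1015 − 909 = 106 hPa.
V ≈ 6.2 × 106^0.601 = 6.2 × 16.49 ≈ 102 kt.
102 kt falls in the Category 3 band.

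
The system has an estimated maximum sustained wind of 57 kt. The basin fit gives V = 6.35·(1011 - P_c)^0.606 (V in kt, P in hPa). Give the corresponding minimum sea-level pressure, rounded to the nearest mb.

974 mb

ΔP = (V / 6.35)^(1/0.606) = (57/6.35)^1.650.
57/6.35 = 8.976; 8.976^1.650 ≈ 37.39 mb.
P_c = 1011 − 37.39 = 973.61 ≈ 974 mb.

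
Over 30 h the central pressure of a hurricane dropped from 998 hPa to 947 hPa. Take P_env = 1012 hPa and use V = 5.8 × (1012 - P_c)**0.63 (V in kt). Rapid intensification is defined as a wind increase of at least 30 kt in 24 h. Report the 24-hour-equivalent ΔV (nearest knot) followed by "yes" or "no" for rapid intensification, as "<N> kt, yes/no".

V₁: ΔP = 14, V ≈ 5.8 × 14^0.63 ≈ 30.58 kt.
V₂: ΔP = 65, V ≈ 5.8 × 65^0.63 ≈ 80.46 kt.
ΔV over 30 h = 49.88 kt → 24 h equivalent = 49.88 × 24/30 ≈ 39.90 kt.
40 kt ≥ 30 kt ⇒ rapid intensification.

40 kt, yes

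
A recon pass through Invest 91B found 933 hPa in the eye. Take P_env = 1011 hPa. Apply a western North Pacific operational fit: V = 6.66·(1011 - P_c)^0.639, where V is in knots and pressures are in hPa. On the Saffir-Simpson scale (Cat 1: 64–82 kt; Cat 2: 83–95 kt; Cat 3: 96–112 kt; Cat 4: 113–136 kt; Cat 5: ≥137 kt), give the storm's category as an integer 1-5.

3

ΔP = 1011 − 933 = 78 hPa.
V ≈ 6.66 × 78^0.639 = 6.66 × 16.18 ≈ 108 kt.
108 kt falls in the Category 3 band.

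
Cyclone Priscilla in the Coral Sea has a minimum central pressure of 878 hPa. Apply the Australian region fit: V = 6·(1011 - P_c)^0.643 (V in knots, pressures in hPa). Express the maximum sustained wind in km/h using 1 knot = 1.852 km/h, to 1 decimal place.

ΔP = 1011 − 878 = 133 hPa.
V ≈ 6 × 133^0.643 = 6 × 23.208 ≈ 139.248 kt.
139.248 × 1.852 ≈ 257.89 km/h → 257.9 km/h.

257.9 km/h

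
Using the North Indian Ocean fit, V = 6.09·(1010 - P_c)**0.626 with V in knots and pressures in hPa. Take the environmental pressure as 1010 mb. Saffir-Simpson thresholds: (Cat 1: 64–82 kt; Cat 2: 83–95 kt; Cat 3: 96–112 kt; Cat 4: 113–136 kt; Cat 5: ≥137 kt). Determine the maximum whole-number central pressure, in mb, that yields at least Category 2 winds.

Category 2 begins at V = 83 kt.
Required ΔP = (83/6.09)^(1/0.626) = 13.629^1.597 ≈ 64.90 mb.
P_c ≤ 1010 − 64.90 = 945.10, so the highest integer P_c is 945 mb.

945 mb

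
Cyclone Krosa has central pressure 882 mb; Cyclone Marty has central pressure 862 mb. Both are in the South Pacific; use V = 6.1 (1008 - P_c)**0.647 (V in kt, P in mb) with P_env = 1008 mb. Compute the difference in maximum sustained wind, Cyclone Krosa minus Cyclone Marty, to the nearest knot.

-14 kt

Cyclone Krosa: ΔP = 126; V ≈ 6.1 × 126^0.647 ≈ 139.40 kt.
Cyclone Marty: ΔP = 146; V ≈ 6.1 × 146^0.647 ≈ 153.34 kt.
Difference ≈ 139.40 − 153.34 = -13.94 → -14 kt.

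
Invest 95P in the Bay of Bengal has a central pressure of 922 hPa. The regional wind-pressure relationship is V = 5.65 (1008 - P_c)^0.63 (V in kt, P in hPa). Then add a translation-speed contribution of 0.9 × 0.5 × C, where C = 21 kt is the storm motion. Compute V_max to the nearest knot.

103 kt

ΔP = 1008 − 922 = 86 hPa.
86^0.63 ≈ 16.548.
V ≈ 5.65 × 16.548 ≈ 93.5 kt.
Translation term: 0.9 × 0.5 × 21 = 9.45 kt.
Corrected V ≈ 102.95 kt → 103 kt.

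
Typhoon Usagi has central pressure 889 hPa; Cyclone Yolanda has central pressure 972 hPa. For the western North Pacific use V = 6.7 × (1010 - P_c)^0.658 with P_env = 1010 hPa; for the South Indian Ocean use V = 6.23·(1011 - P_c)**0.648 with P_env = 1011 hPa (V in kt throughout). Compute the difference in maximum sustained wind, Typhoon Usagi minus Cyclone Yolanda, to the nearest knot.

Typhoon Usagi: ΔP = 121; V ≈ 6.7 × 121^0.658 ≈ 157.23 kt.
Cyclone Yolanda: ΔP = 39; V ≈ 6.23 × 39^0.648 ≈ 66.91 kt.
Difference ≈ 157.23 − 66.91 = 90.32 → 90 kt.

90 kt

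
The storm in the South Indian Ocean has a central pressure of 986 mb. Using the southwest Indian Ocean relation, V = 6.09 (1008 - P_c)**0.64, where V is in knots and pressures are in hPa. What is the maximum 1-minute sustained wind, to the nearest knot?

ΔP = 1008 − 986 = 22 mb.
22^0.64 ≈ 7.230.
V ≈ 6.09 × 7.230 ≈ 44.0 kt.

44 kt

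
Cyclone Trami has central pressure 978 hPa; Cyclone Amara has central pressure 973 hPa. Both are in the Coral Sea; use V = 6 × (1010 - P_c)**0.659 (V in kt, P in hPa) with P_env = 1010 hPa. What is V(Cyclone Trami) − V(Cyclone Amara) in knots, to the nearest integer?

Cyclone Trami: ΔP = 32; V ≈ 6 × 32^0.659 ≈ 58.89 kt.
Cyclone Amara: ΔP = 37; V ≈ 6 × 37^0.659 ≈ 64.80 kt.
Difference ≈ 58.89 − 64.80 = -5.91 → -6 kt.

-6 kt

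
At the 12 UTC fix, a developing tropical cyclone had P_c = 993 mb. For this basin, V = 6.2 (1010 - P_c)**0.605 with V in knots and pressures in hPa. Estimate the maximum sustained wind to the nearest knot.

34 kt

ΔP = 1010 − 993 = 17 mb.
17^0.605 ≈ 5.552.
V ≈ 6.2 × 5.552 ≈ 34.4 kt.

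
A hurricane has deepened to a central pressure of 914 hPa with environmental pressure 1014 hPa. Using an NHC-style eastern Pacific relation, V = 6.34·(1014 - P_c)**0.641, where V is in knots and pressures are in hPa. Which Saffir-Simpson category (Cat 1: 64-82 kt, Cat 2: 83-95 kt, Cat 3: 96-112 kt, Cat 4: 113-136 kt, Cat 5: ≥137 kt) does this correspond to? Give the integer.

ΔP = 1014 − 914 = 100 hPa.
V ≈ 6.34 × 100^0.641 = 6.34 × 19.14 ≈ 121 kt.
121 kt falls in the Category 4 band.

4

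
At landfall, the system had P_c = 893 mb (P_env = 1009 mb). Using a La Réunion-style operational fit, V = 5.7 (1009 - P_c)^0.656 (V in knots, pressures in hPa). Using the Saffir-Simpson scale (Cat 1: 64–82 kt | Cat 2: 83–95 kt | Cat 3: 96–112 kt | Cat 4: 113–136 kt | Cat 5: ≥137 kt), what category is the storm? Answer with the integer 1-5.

4

ΔP = 1009 − 893 = 116 mb.
V ≈ 5.7 × 116^0.656 = 5.7 × 22.61 ≈ 129 kt.
129 kt falls in the Category 4 band.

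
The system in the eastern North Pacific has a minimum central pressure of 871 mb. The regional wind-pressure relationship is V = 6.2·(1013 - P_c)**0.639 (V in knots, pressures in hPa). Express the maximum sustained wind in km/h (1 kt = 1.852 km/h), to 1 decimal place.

ΔP = 1013 − 871 = 142 mb.
V ≈ 6.2 × 142^0.639 = 6.2 × 23.731 ≈ 147.131 kt.
147.131 × 1.852 ≈ 272.49 km/h → 272.5 km/h.

272.5 km/h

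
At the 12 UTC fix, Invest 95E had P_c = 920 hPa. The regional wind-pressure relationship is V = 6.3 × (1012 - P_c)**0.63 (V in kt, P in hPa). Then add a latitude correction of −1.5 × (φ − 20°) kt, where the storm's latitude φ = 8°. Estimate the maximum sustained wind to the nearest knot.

ΔP = 1012 − 920 = 92 hPa.
92^0.63 ≈ 17.266.
V ≈ 6.3 × 17.266 ≈ 108.8 kt.
Latitude correction: −1.5 × (8 − 20) = 18 kt.
Corrected V ≈ 126.8 kt → 127 kt.

127 kt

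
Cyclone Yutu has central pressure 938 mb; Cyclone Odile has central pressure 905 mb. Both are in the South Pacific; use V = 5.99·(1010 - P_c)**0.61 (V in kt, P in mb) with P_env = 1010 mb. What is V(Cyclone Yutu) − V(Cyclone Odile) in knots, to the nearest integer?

Cyclone Yutu: ΔP = 72; V ≈ 5.99 × 72^0.61 ≈ 81.36 kt.
Cyclone Odile: ΔP = 105; V ≈ 5.99 × 105^0.61 ≈ 102.41 kt.
Difference ≈ 81.36 − 102.41 = -21.05 → -21 kt.

-21 kt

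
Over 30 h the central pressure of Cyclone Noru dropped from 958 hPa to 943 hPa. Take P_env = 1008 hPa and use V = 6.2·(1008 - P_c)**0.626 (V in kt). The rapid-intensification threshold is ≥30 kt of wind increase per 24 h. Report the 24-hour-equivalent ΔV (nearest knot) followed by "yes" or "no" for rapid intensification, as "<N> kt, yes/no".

10 kt, no

V₁: ΔP = 50, V ≈ 6.2 × 50^0.626 ≈ 71.77 kt.
V₂: ΔP = 65, V ≈ 6.2 × 65^0.626 ≈ 84.58 kt.
ΔV over 30 h = 12.81 kt → 24 h equivalent = 12.81 × 24/30 ≈ 10.25 kt.
10 kt < 30 kt ⇒ not rapid intensification.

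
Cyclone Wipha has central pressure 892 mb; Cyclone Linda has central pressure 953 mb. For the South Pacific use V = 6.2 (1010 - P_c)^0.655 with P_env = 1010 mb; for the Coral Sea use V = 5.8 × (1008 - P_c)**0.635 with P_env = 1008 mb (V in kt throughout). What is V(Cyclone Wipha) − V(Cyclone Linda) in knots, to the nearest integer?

67 kt

Cyclone Wipha: ΔP = 118; V ≈ 6.2 × 118^0.655 ≈ 141.08 kt.
Cyclone Linda: ΔP = 55; V ≈ 5.8 × 55^0.635 ≈ 73.89 kt.
Difference ≈ 141.08 − 73.89 = 67.19 → 67 kt.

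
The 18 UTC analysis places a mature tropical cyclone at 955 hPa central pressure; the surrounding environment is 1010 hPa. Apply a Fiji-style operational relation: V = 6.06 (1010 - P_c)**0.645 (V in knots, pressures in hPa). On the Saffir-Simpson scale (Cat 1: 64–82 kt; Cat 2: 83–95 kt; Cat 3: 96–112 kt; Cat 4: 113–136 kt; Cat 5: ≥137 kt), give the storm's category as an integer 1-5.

ΔP = 1010 − 955 = 55 hPa.
V ≈ 6.06 × 55^0.645 = 6.06 × 13.26 ≈ 80 kt.
80 kt falls in the Category 1 band.

1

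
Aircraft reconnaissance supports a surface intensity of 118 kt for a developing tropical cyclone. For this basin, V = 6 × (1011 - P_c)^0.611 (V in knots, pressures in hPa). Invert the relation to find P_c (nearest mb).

ΔP = (V / 6)^(1/0.611) = (118/6)^1.637.
118/6 = 19.667; 19.667^1.637 ≈ 131.04 mb.
P_c = 1011 − 131.04 = 879.96 ≈ 880 mb.

880 mb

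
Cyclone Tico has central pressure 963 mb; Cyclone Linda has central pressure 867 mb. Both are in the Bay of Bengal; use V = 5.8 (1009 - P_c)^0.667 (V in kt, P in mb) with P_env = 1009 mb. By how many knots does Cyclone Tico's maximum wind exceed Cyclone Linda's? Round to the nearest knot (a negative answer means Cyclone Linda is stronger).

Cyclone Tico: ΔP = 46; V ≈ 5.8 × 46^0.667 ≈ 74.56 kt.
Cyclone Linda: ΔP = 142; V ≈ 5.8 × 142^0.667 ≈ 158.13 kt.
Difference ≈ 74.56 − 158.13 = -83.57 → -84 kt.

-84 kt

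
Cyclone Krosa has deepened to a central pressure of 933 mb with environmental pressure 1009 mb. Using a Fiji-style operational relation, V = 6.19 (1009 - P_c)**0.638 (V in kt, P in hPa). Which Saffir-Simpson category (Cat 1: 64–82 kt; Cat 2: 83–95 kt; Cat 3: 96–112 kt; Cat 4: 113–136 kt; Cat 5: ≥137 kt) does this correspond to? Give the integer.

ΔP = 1009 − 933 = 76 mb.
V ≈ 6.19 × 76^0.638 = 6.19 × 15.85 ≈ 98 kt.
98 kt falls in the Category 3 band.

3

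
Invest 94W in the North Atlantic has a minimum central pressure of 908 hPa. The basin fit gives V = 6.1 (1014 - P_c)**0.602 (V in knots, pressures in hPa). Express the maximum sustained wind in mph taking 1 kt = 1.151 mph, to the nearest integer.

ΔP = 1014 − 908 = 106 hPa.
V ≈ 6.1 × 106^0.602 = 6.1 × 16.567 ≈ 101.056 kt.
101.056 × 1.151 ≈ 116.32 mph → 116 mph.

116 mph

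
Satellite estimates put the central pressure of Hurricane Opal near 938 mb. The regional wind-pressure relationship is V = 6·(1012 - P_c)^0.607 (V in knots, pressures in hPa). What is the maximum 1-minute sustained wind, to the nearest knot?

82 kt

ΔP = 1012 − 938 = 74 mb.
74^0.607 ≈ 13.634.
V ≈ 6 × 13.634 ≈ 81.8 kt.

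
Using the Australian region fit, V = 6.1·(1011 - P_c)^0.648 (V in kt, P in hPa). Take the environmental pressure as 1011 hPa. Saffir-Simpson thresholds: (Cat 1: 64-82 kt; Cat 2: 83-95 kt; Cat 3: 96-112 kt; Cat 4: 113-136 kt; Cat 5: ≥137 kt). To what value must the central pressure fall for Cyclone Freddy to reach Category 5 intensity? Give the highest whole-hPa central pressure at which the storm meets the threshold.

889 hPa

Category 5 begins at V = 137 kt.
Required ΔP = (137/6.1)^(1/0.648) = 22.459^1.543 ≈ 121.75 hPa.
P_c ≤ 1011 − 121.75 = 889.25, so the highest integer P_c is 889 hPa.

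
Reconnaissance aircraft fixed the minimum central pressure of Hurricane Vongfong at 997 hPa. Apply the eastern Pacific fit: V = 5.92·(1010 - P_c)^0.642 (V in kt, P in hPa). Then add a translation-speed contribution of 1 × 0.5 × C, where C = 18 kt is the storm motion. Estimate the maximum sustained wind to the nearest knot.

ΔP = 1010 − 997 = 13 hPa.
13^0.642 ≈ 5.190.
V ≈ 5.92 × 5.190 ≈ 30.7 kt.
Translation term: 1 × 0.5 × 18 = 9 kt.
Corrected V ≈ 39.7 kt → 40 kt.

40 kt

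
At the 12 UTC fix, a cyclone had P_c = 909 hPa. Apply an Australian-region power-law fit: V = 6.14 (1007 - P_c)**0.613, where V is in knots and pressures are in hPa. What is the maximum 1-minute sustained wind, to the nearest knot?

102 kt

ΔP = 1007 − 909 = 98 hPa.
98^0.613 ≈ 16.620.
V ≈ 6.14 × 16.620 ≈ 102.0 kt.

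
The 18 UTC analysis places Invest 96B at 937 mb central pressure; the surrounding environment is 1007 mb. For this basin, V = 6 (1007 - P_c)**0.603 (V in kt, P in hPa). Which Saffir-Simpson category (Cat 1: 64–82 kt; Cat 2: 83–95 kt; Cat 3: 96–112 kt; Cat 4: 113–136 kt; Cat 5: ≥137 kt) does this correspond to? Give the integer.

ΔP = 1007 − 937 = 70 mb.
V ≈ 6 × 70^0.603 = 6 × 12.96 ≈ 78 kt.
78 kt falls in the Category 1 band.

1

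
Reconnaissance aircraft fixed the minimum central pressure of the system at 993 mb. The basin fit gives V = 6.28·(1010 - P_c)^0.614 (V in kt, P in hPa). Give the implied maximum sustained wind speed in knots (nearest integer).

ΔP = 1010 − 993 = 17 mb.
17^0.614 ≈ 5.695.
V ≈ 6.28 × 5.695 ≈ 35.8 kt.

36 kt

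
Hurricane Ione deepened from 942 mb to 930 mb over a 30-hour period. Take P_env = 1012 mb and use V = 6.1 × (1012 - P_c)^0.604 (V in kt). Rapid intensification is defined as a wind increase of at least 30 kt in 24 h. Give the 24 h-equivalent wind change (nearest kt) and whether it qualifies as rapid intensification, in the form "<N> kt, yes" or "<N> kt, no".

6 kt, no

V₁: ΔP = 70, V ≈ 6.1 × 70^0.604 ≈ 79.39 kt.
V₂: ΔP = 82, V ≈ 6.1 × 82^0.604 ≈ 87.35 kt.
ΔV over 30 h = 7.96 kt → 24 h equivalent = 7.96 × 24/30 ≈ 6.37 kt.
6 kt < 30 kt ⇒ not rapid intensification.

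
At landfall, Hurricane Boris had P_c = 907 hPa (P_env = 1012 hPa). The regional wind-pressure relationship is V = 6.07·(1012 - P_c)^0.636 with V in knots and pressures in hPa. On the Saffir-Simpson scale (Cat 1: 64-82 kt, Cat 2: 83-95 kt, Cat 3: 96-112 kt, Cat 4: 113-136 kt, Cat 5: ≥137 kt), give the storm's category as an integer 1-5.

4

ΔP = 1012 − 907 = 105 hPa.
V ≈ 6.07 × 105^0.636 = 6.07 × 19.30 ≈ 117 kt.
117 kt falls in the Category 4 band.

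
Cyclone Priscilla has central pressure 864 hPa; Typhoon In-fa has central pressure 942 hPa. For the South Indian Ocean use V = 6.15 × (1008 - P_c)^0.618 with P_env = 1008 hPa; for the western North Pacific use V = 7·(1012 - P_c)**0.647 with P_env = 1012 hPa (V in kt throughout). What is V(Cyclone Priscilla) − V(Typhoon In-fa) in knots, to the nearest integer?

23 kt

Cyclone Priscilla: ΔP = 144; V ≈ 6.15 × 144^0.618 ≈ 132.66 kt.
Typhoon In-fa: ΔP = 70; V ≈ 7 × 70^0.647 ≈ 109.36 kt.
Difference ≈ 132.66 − 109.36 = 23.30 → 23 kt.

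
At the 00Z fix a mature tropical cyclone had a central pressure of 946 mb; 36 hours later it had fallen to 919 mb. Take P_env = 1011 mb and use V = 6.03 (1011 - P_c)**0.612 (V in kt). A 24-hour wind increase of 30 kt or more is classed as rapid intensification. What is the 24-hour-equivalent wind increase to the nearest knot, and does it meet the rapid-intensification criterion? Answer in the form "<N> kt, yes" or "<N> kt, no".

12 kt, no

V₁: ΔP = 65, V ≈ 6.03 × 65^0.612 ≈ 77.59 kt.
V₂: ΔP = 92, V ≈ 6.03 × 92^0.612 ≈ 95.97 kt.
ΔV over 36 h = 18.38 kt → 24 h equivalent = 18.38 × 24/36 ≈ 12.25 kt.
12 kt < 30 kt ⇒ not rapid intensification.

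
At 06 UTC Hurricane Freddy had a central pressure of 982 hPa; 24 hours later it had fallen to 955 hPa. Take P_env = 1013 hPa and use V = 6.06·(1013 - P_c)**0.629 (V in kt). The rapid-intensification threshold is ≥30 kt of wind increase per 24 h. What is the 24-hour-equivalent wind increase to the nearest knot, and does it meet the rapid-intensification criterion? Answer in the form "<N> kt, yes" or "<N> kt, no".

25 kt, no

V₁: ΔP = 31, V ≈ 6.06 × 31^0.629 ≈ 52.55 kt.
V₂: ΔP = 58, V ≈ 6.06 × 58^0.629 ≈ 77.92 kt.
ΔV over 24 h = 25.37 kt → 24 h equivalent = 25.37 × 24/24 ≈ 25.37 kt.
25 kt < 30 kt ⇒ not rapid intensification.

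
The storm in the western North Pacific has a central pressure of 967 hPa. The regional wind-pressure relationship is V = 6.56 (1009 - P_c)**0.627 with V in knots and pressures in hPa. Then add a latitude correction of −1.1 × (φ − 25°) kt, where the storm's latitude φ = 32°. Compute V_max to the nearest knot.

61 kt

ΔP = 1009 − 967 = 42 hPa.
42^0.627 ≈ 10.418.
V ≈ 6.56 × 10.418 ≈ 68.3 kt.
Latitude correction: −1.1 × (32 − 25) = -7.7 kt.
Corrected V ≈ 60.6 kt → 61 kt.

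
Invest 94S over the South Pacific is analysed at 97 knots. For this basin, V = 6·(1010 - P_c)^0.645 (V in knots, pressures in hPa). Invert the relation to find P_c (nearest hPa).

935 hPa

ΔP = (V / 6)^(1/0.645) = (97/6)^1.550.
97/6 = 16.167; 16.167^1.550 ≈ 74.79 hPa.
P_c = 1010 − 74.79 = 935.21 ≈ 935 hPa.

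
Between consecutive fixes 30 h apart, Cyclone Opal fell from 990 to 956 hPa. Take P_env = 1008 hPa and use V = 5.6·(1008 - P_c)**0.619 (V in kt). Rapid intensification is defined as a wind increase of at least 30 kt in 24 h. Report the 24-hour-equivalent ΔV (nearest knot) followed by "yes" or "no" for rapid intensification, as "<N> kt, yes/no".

25 kt, no

V₁: ΔP = 18, V ≈ 5.6 × 18^0.619 ≈ 33.51 kt.
V₂: ΔP = 52, V ≈ 5.6 × 52^0.619 ≈ 64.62 kt.
ΔV over 30 h = 31.11 kt → 24 h equivalent = 31.11 × 24/30 ≈ 24.89 kt.
25 kt < 30 kt ⇒ not rapid intensification.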